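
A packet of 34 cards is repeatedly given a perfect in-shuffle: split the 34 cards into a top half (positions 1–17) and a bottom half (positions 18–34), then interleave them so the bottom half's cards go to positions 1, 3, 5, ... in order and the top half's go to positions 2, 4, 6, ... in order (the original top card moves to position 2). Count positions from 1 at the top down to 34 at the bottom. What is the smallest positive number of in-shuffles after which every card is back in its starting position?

12

The in-shuffle permutes the 34 positions with cycle lengths [3, 3, 4, 12, 12].
Every card is home exactly when every cycle has completed a whole number of laps, i.e. after lcm(3, 4, 12) = 12 in-shuffles.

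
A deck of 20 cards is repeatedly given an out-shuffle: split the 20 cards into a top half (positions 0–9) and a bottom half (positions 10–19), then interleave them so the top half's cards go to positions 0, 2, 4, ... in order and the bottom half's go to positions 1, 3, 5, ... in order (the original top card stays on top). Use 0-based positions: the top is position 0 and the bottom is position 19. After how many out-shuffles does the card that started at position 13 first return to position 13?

18

Follow position 13 under repeated out-shuffles:
13 → 7 → 14 → 9 → 18 → 17 → 15 → 11 → 3 → 6 → 12 → 5 → 10 → 1 → 2 → 4 → 8 → 16 → 13
It first returns after 18 out-shuffles.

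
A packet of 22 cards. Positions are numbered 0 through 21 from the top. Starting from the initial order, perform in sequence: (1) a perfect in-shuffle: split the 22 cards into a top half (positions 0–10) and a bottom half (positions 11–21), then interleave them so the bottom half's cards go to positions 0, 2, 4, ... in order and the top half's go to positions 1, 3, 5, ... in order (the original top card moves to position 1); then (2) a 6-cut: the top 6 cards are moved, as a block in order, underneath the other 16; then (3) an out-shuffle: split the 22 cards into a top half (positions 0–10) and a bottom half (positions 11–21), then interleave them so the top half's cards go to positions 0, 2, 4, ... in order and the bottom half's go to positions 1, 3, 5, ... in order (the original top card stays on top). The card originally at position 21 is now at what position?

7

Track the card from position 21 forward through each operation:
  after op 1 (in-shuffle): 21 → 20
  after op 2 (cut 6): 20 → 14
  after op 3 (out-shuffle): 14 → 7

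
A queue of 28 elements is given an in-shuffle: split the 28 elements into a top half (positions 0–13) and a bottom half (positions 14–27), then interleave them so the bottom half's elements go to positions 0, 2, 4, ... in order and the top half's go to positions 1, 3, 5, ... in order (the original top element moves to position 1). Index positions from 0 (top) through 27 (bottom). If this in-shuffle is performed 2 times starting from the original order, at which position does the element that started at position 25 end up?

Track the element's position through each in-shuffle:
25 → 22 → 16

16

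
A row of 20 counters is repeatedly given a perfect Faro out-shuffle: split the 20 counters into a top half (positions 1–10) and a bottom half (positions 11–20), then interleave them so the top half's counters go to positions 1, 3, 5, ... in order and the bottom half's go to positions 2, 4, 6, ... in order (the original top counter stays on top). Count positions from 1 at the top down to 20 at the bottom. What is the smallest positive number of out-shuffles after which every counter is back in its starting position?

The out-shuffle permutes the 20 positions with cycle lengths [1, 1, 18].
Every counter is home exactly when every cycle has completed a whole number of laps, i.e. after lcm(1, 18) = 18 out-shuffles.

18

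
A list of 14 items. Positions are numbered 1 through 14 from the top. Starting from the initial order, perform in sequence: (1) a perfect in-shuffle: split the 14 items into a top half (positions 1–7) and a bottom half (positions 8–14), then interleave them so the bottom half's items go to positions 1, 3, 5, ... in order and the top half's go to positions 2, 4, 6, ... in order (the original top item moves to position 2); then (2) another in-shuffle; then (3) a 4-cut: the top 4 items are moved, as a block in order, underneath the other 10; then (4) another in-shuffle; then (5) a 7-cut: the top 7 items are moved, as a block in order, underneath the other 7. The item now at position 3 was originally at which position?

6

Undo the operations in reverse order, starting from position 3:
  undo op 5 (cut 7): 3 ← 10
  undo op 4 (in-shuffle, from top half): 10 ← 5
  undo op 3 (cut 4): 5 ← 9
  undo op 2 (in-shuffle, from bottom half): 9 ← 12
  undo op 1 (in-shuffle, from top half): 12 ← 6
So the item at position 3 came from original position 6.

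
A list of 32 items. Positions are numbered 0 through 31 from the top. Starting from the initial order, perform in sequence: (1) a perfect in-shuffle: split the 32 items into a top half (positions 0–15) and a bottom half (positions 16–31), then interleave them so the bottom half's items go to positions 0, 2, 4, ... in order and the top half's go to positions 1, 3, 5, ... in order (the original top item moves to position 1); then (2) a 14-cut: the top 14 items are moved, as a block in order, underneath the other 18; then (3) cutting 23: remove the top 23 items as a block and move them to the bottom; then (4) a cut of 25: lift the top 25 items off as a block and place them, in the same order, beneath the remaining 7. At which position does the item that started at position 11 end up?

25

Track the item from position 11 forward through each operation:
  after op 1 (in-shuffle): 11 → 23
  after op 2 (cut 14): 23 → 9
  after op 3 (cut 23): 9 → 18
  after op 4 (cut 25): 18 → 25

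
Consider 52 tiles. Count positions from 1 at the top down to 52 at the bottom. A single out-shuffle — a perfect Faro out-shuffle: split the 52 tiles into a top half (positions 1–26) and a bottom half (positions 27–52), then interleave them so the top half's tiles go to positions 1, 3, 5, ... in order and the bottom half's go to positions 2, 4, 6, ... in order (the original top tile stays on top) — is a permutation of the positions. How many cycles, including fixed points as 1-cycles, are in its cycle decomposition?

Trace each unvisited position around until it returns:
(1) (2 3 5 9 17 33 14 27) (4 7 13 25 49 46 40 28) (6 11 21 41 30 8 15 29) (10 19 37 22 43 34 16 31) (12 23 45 38 24 47 42 32) (18 35) (20 39 26 51 50 48 44 36) ... plus 1 more
9 cycles in total.

9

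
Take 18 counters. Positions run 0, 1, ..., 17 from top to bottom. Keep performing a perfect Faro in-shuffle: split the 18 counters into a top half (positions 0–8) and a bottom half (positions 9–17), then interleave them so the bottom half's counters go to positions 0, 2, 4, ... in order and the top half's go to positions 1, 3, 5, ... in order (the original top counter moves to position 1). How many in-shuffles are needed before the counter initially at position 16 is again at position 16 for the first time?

Follow position 16 under repeated in-shuffles:
16 → 14 → 10 → 2 → 5 → 11 → 4 → 9 → 0 → 1 → 3 → 7 → 15 → 12 → 6 → 13 → 8 → 17 → 16
It first returns after 18 in-shuffles.

18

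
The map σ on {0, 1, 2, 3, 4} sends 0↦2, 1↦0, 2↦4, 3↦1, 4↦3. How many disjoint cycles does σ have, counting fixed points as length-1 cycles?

1

Cycle decomposition: (0 2 4 3 1).
1 cycle.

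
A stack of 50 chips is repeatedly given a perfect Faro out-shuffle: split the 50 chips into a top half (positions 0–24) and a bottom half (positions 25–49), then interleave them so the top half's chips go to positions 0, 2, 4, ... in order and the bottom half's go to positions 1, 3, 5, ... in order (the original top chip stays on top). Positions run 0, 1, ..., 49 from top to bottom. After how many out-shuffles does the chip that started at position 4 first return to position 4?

Follow position 4 under repeated out-shuffles:
4 → 8 → 16 → 32 → 15 → 30 → 11 → 22 → ... → 4 (length 21)
It first returns after 21 out-shuffles.

21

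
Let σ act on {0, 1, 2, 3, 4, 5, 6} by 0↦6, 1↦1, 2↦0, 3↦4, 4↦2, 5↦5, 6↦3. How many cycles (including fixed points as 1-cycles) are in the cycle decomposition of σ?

Cycle decomposition: (0 6 3 4 2) (1) (5).
3 cycles.

3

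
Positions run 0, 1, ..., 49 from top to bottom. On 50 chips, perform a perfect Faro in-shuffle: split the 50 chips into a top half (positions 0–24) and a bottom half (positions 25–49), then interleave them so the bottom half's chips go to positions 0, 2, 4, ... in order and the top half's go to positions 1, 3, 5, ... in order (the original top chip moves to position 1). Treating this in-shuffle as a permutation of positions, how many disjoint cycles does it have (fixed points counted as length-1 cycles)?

7

Trace each unvisited position around until it returns:
(0 1 3 7 15 31 12 25) (2 5 11 23 47 44 38 26) (4 9 19 39 28 6 13 27) (8 17 35 20 41 32 14 29) (10 21 43 36 22 45 40 30) (16 33) (18 37 24 49 48 46 42 34)
7 cycles in total.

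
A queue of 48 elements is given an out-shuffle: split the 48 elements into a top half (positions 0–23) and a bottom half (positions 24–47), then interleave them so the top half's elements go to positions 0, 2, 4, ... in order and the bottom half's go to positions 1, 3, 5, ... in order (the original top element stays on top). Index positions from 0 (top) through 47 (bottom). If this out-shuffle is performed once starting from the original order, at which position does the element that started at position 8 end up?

Track the element's position through each out-shuffle:
8 → 16

16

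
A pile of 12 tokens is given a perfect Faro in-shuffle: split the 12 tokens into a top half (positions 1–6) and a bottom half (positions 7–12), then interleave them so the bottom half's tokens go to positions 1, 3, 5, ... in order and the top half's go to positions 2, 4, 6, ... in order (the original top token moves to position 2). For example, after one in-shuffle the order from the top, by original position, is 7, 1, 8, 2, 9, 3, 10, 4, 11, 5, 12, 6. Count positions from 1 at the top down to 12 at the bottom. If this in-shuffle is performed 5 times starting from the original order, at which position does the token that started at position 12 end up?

Track the token's position through each in-shuffle:
12 → 11 → 9 → 5 → 10 → 7

7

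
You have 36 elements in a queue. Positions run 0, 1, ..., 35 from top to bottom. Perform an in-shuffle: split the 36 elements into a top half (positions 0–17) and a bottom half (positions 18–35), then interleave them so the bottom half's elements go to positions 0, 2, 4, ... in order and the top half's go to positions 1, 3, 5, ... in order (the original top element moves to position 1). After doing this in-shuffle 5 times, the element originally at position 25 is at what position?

17

Track the element's position through each in-shuffle:
25 → 14 → 29 → 22 → 8 → 17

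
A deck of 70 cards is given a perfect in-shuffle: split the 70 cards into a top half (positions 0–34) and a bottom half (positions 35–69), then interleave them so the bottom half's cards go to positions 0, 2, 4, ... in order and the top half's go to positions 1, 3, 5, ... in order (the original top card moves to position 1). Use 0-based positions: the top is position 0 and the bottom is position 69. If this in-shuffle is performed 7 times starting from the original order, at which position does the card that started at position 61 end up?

Track the card's position through each in-shuffle:
61 → 52 → 34 → 69 → 68 → 66 → 62 → 54

54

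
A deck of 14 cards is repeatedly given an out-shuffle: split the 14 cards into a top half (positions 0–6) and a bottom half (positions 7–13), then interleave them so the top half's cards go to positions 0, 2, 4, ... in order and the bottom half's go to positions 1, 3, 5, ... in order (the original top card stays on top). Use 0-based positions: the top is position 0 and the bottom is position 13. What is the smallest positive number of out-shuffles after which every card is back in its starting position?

The out-shuffle permutes the 14 positions with cycle lengths [1, 1, 12].
Every card is home exactly when every cycle has completed a whole number of laps, i.e. after lcm(1, 12) = 12 out-shuffles.

12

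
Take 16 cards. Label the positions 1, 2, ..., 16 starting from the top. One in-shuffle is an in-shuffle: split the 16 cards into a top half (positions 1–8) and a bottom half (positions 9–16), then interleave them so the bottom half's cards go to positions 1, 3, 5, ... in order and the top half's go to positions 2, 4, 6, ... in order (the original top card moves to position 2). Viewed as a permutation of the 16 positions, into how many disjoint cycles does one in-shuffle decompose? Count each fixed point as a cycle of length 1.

2

Trace each unvisited position around until it returns:
(1 2 4 8 16 15 13 9) (3 6 12 7 14 11 5 10)
2 cycles in total.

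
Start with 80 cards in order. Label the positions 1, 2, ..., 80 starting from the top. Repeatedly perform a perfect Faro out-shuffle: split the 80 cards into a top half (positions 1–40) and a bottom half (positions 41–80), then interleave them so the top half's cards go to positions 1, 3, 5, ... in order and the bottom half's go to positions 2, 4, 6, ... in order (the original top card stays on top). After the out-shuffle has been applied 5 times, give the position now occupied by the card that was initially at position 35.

62

Track the card's position through each out-shuffle:
35 → 69 → 58 → 36 → 71 → 62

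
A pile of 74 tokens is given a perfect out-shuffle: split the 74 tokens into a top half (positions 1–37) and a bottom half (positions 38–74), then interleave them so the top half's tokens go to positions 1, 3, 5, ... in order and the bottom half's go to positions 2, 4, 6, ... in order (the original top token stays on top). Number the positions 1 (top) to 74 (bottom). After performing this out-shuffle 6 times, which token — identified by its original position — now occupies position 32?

Work backwards from position 32, undoing one out-shuffle at a time:
32 ← 53 ← 27 ← 14 ← 44 ← 59 ← 30
So the token now at position 32 started at position 30.

30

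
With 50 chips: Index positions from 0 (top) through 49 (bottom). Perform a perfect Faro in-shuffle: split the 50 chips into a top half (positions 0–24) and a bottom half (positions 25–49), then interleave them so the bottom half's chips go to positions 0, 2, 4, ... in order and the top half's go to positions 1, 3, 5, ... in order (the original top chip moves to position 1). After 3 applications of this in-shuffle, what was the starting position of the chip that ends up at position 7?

0

Work backwards from position 7, undoing one in-shuffle at a time:
7 ← 3 ← 1 ← 0
So the chip now at position 7 started at position 0.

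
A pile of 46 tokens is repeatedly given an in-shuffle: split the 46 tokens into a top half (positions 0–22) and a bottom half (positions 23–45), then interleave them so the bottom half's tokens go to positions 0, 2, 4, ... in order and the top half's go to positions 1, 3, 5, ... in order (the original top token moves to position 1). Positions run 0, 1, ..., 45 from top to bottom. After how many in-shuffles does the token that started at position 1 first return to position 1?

Follow position 1 under repeated in-shuffles:
1 → 3 → 7 → 15 → 31 → 16 → 33 → 20 → ... → 1 (length 23)
It first returns after 23 in-shuffles.

23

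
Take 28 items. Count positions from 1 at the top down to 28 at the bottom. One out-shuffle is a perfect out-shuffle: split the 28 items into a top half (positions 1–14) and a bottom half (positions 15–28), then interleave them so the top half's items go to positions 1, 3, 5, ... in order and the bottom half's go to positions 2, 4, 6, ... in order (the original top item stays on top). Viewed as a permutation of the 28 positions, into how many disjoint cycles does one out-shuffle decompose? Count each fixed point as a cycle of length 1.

Trace each unvisited position around until it returns:
(1) (2 3 5 9 17 6 ... len 18) (4 7 13 25 22 16) (10 19) (28)
5 cycles in total.

5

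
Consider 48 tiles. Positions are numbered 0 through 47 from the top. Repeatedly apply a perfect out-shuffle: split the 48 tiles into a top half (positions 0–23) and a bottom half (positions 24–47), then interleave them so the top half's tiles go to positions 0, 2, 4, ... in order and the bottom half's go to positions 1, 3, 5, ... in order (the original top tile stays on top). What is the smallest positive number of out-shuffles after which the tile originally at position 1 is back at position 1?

Follow position 1 under repeated out-shuffles:
1 → 2 → 4 → 8 → 16 → 32 → 17 → 34 → ... → 1 (length 23)
It first returns after 23 out-shuffles.

23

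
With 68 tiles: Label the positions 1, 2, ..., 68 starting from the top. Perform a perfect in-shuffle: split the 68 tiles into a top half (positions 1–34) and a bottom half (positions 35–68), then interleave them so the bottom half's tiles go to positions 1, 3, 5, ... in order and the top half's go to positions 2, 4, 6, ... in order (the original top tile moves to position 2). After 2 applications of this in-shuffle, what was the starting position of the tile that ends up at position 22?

Work backwards from position 22, undoing one in-shuffle at a time:
22 ← 11 ← 40
So the tile now at position 22 started at position 40.

40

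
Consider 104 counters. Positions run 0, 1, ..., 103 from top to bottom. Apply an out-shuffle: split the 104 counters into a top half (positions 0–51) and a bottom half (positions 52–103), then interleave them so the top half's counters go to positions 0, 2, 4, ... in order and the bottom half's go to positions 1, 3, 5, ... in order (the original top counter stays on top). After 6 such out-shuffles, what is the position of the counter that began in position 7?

Track the counter's position through each out-shuffle:
7 → 14 → 28 → 56 → 9 → 18 → 36

36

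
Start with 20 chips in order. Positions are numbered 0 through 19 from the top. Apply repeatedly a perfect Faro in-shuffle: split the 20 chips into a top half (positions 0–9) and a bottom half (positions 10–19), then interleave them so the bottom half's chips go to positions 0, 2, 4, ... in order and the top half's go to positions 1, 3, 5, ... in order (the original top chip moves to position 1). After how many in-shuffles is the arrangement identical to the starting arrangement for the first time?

The in-shuffle permutes the 20 positions with cycle lengths [2, 3, 3, 6, 6].
Every chip is home exactly when every cycle has completed a whole number of laps, i.e. after lcm(2, 3, 6) = 6 in-shuffles.

6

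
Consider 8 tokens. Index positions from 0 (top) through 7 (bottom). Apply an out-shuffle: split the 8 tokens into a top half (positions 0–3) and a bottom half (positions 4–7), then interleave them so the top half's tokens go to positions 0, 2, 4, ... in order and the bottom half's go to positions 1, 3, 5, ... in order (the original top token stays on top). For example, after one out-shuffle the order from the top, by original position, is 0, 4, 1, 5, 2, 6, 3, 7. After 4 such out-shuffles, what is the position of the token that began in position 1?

Track the token's position through each out-shuffle:
1 → 2 → 4 → 1 → 2

2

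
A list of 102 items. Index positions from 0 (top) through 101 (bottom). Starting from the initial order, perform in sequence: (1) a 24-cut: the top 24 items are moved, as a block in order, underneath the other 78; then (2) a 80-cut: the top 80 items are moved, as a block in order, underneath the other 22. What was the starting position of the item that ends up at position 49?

51

Undo the operations in reverse order, starting from position 49:
  undo op 2 (cut 80): 49 ← 27
  undo op 1 (cut 24): 27 ← 51
So the item at position 49 came from original position 51.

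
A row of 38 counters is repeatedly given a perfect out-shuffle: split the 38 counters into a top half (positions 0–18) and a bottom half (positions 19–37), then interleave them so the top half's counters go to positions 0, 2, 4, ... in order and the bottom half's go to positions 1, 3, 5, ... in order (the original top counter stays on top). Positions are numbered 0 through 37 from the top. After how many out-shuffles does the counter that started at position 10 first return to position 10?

36

Follow position 10 under repeated out-shuffles:
10 → 20 → 3 → 6 → 12 → 24 → 11 → 22 → ... → 10 (length 36)
It first returns after 36 out-shuffles.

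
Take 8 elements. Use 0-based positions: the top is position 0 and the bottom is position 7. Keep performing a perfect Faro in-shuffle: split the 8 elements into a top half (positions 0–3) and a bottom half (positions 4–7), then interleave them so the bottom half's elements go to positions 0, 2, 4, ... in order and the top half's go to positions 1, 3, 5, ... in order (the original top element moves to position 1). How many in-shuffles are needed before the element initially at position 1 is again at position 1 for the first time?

Follow position 1 under repeated in-shuffles:
1 → 3 → 7 → 6 → 4 → 0 → 1
It first returns after 6 in-shuffles.

6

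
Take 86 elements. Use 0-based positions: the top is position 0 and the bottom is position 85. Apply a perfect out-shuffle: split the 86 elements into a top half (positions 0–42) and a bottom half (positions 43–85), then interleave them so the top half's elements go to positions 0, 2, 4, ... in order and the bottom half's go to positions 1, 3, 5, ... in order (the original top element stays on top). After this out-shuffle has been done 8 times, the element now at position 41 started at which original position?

Work backwards from position 41, undoing one out-shuffle at a time:
41 ← 63 ← 74 ← 37 ← 61 ← 73 ← 79 ← 82 ← 41
So the element now at position 41 started at position 41.

41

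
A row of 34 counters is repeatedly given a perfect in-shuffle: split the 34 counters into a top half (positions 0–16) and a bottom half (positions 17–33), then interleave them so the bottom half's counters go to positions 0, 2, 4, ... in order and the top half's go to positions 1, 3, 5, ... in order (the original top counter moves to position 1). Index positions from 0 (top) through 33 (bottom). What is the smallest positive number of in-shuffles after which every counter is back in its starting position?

12

The in-shuffle permutes the 34 positions with cycle lengths [3, 3, 4, 12, 12].
Every counter is home exactly when every cycle has completed a whole number of laps, i.e. after lcm(3, 4, 12) = 12 in-shuffles.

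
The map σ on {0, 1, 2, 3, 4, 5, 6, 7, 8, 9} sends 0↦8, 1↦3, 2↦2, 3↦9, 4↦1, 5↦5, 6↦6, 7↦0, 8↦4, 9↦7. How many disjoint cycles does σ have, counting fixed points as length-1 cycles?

Cycle decomposition: (0 8 4 1 3 9 7) (2) (5) (6).
4 cycles.

4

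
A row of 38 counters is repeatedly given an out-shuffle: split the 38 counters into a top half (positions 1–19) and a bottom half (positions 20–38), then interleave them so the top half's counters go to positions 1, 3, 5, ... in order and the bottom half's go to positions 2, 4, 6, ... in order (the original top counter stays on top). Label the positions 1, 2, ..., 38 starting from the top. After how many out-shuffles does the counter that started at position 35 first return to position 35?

36

Follow position 35 under repeated out-shuffles:
35 → 32 → 26 → 14 → 27 → 16 → 31 → 24 → ... → 35 (length 36)
It first returns after 36 out-shuffles.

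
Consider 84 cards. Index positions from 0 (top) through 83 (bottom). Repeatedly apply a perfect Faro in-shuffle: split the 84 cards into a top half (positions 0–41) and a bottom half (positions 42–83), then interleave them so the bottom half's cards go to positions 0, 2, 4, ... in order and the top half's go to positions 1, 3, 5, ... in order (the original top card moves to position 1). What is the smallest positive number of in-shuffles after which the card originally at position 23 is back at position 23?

8

Follow position 23 under repeated in-shuffles:
23 → 47 → 10 → 21 → 43 → 2 → 5 → 11 → 23
It first returns after 8 in-shuffles.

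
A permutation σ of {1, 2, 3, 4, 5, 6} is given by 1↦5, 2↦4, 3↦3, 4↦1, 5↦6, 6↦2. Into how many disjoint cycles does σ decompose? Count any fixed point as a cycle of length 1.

Cycle decomposition: (1 5 6 2 4) (3).
2 cycles.

2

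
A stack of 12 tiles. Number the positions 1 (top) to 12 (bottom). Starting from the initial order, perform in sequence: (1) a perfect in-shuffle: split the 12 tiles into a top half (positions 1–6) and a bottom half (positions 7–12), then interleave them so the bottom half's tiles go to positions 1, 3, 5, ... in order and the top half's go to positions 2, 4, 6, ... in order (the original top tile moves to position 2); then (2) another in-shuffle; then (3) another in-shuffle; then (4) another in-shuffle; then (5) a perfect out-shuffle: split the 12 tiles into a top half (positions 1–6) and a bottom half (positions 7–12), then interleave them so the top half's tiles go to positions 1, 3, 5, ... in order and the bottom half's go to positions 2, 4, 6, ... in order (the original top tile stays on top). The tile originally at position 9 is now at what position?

1

Track the tile from position 9 forward through each operation:
  after op 1 (in-shuffle): 9 → 5
  after op 2 (in-shuffle): 5 → 10
  after op 3 (in-shuffle): 10 → 7
  after op 4 (in-shuffle): 7 → 1
  after op 5 (out-shuffle): 1 → 1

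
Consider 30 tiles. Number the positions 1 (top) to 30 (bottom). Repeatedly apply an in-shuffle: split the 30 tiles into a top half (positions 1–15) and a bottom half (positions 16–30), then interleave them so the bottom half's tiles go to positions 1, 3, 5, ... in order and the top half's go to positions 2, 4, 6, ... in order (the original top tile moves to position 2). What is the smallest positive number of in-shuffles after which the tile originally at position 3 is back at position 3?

Follow position 3 under repeated in-shuffles:
3 → 6 → 12 → 24 → 17 → 3
It first returns after 5 in-shuffles.

5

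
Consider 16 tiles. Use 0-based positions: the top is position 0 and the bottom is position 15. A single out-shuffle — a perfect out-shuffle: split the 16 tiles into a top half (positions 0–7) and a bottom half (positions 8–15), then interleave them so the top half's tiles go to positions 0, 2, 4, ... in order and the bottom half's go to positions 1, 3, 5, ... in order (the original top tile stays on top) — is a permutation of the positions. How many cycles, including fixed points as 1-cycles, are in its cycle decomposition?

Trace each unvisited position around until it returns:
(0) (1 2 4 8) (3 6 12 9) (5 10) (7 14 13 11) (15)
6 cycles in total.

6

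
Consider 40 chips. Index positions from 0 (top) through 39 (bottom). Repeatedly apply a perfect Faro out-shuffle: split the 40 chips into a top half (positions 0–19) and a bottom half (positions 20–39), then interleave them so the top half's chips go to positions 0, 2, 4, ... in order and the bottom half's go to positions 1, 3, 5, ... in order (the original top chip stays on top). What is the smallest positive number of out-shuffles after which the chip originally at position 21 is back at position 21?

Follow position 21 under repeated out-shuffles:
21 → 3 → 6 → 12 → 24 → 9 → 18 → 36 → 33 → 27 → 15 → 30 → 21
It first returns after 12 out-shuffles.

12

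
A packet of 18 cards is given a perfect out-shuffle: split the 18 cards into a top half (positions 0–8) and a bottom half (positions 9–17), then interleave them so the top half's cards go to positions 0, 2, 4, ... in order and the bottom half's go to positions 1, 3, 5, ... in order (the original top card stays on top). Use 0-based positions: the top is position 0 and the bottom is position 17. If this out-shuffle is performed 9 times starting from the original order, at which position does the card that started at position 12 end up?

7

Track the card's position through each out-shuffle:
12 → 7 → 14 → 11 → 5 → 10 → 3 → 6 → 12 → 7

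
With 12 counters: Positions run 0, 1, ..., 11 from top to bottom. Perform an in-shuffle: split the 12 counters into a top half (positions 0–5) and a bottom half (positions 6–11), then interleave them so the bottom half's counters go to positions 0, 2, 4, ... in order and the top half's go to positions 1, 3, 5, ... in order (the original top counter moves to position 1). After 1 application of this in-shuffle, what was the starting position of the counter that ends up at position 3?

Work backwards from position 3, undoing one in-shuffle at a time:
3 ← 1
So the counter now at position 3 started at position 1.

1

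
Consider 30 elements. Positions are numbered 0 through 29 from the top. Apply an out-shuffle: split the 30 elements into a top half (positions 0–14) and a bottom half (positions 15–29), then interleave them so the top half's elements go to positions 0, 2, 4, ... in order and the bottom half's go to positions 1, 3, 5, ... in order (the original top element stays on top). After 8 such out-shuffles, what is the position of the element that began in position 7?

23

Track the element's position through each out-shuffle:
7 → 14 → 28 → 27 → 25 → 21 → 13 → 26 → 23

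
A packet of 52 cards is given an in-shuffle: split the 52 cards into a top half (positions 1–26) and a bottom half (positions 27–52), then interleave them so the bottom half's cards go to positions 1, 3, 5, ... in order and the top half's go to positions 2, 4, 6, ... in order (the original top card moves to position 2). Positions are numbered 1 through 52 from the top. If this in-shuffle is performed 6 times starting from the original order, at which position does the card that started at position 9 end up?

46

Track the card's position through each in-shuffle:
9 → 18 → 36 → 19 → 38 → 23 → 46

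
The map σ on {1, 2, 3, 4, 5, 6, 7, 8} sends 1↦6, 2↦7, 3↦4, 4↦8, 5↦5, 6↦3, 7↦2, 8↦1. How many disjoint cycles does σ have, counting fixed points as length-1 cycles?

Cycle decomposition: (1 6 3 4 8) (2 7) (5).
3 cycles.

3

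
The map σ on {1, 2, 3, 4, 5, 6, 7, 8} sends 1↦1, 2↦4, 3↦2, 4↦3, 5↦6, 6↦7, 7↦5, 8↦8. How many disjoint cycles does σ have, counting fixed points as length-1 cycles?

4

Cycle decomposition: (1) (2 4 3) (5 6 7) (8).
4 cycles.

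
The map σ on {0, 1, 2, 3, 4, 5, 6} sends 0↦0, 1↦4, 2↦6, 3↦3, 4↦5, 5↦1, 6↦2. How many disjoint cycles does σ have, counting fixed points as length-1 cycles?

4

Cycle decomposition: (0) (1 4 5) (2 6) (3).
4 cycles.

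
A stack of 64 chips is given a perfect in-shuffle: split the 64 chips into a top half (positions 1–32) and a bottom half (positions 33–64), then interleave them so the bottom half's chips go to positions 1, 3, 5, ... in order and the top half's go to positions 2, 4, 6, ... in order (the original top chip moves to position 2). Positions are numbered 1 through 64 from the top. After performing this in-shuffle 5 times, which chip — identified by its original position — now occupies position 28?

9

Work backwards from position 28, undoing one in-shuffle at a time:
28 ← 14 ← 7 ← 36 ← 18 ← 9
So the chip now at position 28 started at position 9.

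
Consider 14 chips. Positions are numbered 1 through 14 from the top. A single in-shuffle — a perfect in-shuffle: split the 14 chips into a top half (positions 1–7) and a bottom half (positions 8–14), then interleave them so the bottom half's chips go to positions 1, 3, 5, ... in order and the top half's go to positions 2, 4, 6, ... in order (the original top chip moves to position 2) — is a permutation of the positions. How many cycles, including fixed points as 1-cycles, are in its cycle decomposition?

Trace each unvisited position around until it returns:
(1 2 4 8) (3 6 12 9) (5 10) (7 14 13 11)
4 cycles in total.

4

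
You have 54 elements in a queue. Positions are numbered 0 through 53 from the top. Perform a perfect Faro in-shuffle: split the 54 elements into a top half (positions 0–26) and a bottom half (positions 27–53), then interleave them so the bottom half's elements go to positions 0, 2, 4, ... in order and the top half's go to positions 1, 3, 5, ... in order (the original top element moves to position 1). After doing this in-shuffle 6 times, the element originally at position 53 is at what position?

45

Track the element's position through each in-shuffle:
53 → 52 → 50 → 46 → 38 → 22 → 45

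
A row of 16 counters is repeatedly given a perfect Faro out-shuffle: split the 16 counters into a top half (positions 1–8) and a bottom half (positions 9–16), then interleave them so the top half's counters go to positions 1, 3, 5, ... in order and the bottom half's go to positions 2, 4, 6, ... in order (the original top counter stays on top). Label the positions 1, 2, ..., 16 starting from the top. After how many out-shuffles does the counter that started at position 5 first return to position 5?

Follow position 5 under repeated out-shuffles:
5 → 9 → 2 → 3 → 5
It first returns after 4 out-shuffles.

4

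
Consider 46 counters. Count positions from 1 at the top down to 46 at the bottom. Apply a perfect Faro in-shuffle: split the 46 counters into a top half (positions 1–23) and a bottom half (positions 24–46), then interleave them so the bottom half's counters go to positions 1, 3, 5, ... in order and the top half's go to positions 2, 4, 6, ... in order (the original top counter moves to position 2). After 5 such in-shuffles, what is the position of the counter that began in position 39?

Track the counter's position through each in-shuffle:
39 → 31 → 15 → 30 → 13 → 26

26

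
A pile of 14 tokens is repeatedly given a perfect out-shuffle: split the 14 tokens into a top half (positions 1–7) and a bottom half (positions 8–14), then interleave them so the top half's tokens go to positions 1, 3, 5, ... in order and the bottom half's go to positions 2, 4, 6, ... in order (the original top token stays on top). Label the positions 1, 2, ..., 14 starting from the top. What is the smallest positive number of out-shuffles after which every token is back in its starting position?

12

The out-shuffle permutes the 14 positions with cycle lengths [1, 1, 12].
Every token is home exactly when every cycle has completed a whole number of laps, i.e. after lcm(1, 12) = 12 out-shuffles.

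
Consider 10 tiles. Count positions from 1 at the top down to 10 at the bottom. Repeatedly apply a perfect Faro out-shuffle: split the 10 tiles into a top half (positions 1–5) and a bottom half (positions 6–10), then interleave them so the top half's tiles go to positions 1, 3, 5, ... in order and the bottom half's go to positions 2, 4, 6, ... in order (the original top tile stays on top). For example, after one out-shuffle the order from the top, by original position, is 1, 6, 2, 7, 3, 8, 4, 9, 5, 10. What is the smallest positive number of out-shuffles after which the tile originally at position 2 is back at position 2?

Follow position 2 under repeated out-shuffles:
2 → 3 → 5 → 9 → 8 → 6 → 2
It first returns after 6 out-shuffles.

6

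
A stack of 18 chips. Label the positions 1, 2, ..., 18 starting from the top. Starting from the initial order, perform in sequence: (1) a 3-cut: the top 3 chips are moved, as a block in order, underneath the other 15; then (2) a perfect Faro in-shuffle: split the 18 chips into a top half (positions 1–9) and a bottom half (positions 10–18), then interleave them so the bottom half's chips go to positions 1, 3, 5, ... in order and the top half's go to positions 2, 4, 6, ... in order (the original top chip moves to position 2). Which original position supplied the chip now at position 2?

4

Undo the operations in reverse order, starting from position 2:
  undo op 2 (in-shuffle, from top half): 2 ← 1
  undo op 1 (cut 3): 1 ← 4
So the chip at position 2 came from original position 4.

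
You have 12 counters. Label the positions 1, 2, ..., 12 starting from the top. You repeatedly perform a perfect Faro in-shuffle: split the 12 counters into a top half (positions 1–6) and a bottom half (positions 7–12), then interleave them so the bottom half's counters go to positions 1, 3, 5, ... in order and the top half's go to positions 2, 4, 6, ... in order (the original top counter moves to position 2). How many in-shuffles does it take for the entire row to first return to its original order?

12

The in-shuffle permutes the 12 positions with cycle lengths [12].
Every counter is home exactly when every cycle has completed a whole number of laps, i.e. after lcm(12) = 12 in-shuffles.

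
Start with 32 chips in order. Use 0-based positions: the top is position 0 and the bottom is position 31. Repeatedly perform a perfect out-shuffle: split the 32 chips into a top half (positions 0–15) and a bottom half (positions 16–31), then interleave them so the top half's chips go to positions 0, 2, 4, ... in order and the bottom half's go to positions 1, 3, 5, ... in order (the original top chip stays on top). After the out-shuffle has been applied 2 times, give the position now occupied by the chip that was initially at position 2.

8

Track the chip's position through each out-shuffle:
2 → 4 → 8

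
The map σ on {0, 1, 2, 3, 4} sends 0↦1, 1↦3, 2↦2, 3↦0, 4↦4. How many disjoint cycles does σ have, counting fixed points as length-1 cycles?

3

Cycle decomposition: (0 1 3) (2) (4).
3 cycles.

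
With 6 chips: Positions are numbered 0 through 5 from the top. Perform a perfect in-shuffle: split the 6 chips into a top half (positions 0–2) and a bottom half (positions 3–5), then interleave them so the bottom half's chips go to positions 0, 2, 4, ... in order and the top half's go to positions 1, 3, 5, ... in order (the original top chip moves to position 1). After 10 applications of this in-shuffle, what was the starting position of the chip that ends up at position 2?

Work backwards from position 2, undoing one in-shuffle at a time:
2 ← 4 ← 5 ← 2 ← 4 ← 5 ← 2 ← 4 ← 5 ← 2 ← 4
So the chip now at position 2 started at position 4.

4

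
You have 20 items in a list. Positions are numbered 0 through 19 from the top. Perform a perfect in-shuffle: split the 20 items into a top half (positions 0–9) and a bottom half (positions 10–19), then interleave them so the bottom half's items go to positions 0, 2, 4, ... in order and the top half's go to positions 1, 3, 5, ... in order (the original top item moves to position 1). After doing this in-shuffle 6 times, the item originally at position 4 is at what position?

4

Track the item's position through each in-shuffle:
4 → 9 → 19 → 18 → 16 → 12 → 4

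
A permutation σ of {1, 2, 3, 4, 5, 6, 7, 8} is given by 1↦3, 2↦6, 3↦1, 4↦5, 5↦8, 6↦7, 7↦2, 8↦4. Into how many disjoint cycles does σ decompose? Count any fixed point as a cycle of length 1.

Cycle decomposition: (1 3) (2 6 7) (4 5 8).
3 cycles.

3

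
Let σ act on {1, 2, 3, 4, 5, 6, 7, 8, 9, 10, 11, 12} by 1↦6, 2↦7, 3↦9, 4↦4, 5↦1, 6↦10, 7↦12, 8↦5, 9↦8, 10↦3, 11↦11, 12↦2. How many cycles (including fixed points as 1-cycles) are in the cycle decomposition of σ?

4

Cycle decomposition: (1 6 10 3 9 8 5) (2 7 12) (4) (11).
4 cycles.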